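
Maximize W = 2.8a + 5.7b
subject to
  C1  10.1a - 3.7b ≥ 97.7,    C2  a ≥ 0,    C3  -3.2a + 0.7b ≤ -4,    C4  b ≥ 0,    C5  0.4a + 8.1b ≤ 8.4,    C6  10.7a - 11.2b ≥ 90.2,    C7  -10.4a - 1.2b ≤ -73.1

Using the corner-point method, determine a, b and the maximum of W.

a = 21, b = 0, maximum W = 58.8

Feasible corners and W = 2.8a + 5.7b:
  (977/101, 0) → W = 13678/505
  (82245/8329, 4576/8329) → W = 1281846/41645
  (21, 0) → W = 294/5

The binding constraints are b = 0 and 0.4a + 8.1b = 8.4.
Solving simultaneously gives a = 21, b = 0.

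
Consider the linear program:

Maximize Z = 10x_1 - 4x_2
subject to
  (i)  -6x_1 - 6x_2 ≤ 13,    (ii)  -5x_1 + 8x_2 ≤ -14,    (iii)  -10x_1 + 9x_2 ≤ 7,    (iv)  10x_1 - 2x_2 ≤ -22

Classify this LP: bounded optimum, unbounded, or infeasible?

infeasible

The boundaries -6x_1 - 6x_2 = 13 and -5x_1 + 8x_2 = -14 meet at (-10/39, -149/78), but that point violates 10x_1 - 2x_2 ≤ -22. Every candidate vertex is excluded by some other constraint, so the feasible region is empty.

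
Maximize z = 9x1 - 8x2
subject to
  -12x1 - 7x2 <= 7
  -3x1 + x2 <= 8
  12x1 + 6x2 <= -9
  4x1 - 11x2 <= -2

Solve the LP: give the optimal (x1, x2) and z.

Feasible corners and z = 9x1 - 8x2:
  (-21/11, 25/11) → z = -389/11
  (-7/4, 2) → z = -127/4
  (-19/10, 23/10) → z = -71/2

The binding constraints are -12x1 - 7x2 = 7 and 12x1 + 6x2 = -9.
Solving simultaneously gives x1 = -7/4, x2 = 2.

x1 = -7/4, x2 = 2, maximum z = -127/4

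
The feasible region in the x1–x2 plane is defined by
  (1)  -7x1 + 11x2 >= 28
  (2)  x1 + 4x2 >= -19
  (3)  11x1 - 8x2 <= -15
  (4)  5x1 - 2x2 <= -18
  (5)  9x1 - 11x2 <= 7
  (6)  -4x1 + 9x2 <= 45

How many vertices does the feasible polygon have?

Of the 15 pairwise boundary intersections, those satisfying every inequality are:
  (-107/13, -35/13)
  (-142/41, 14/41)
  (-351/25, -31/25)
  (-72/37, 153/37)

4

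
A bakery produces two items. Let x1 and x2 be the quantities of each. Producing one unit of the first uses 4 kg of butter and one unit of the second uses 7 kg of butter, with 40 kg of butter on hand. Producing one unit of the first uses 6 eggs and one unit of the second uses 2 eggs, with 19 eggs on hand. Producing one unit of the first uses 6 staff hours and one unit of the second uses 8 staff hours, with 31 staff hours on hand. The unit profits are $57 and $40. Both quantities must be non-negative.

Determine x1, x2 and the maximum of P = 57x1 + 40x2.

x1 = 5/2, x2 = 2, maximum P = 445/2

Feasible corners and P = 57x1 + 40x2:
  (0, 0) → P = 0
  (0, 31/8) → P = 155
  (19/6, 0) → P = 361/2
  (5/2, 2) → P = 445/2

At the optimal vertex, 6x1 + 2x2 = 19 and 6x1 + 8x2 = 31.
Solving simultaneously gives x1 = 5/2, x2 = 2.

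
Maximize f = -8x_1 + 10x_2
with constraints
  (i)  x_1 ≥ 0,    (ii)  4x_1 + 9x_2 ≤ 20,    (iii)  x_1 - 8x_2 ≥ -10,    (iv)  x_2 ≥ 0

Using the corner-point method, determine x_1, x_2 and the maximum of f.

Extreme points and f = -8x_1 + 10x_2:
  (0, 5/4) → f = 25/2
  (0, 0) → f = 0
  (70/41, 60/41) → f = 40/41
  (5, 0) → f = -40

At the optimal vertex, x_1 = 0 and x_1 - 8x_2 = -10.
Solving simultaneously gives x_1 = 0, x_2 = 5/4.

x_1 = 0, x_2 = 5/4, maximum f = 25/2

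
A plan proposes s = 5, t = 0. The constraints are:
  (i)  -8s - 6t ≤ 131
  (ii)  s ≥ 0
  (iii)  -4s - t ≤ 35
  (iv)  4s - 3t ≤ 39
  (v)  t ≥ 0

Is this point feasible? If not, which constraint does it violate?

(i): -40 ≤ 131 ✓
(ii): 5 ≥ 0 ✓
(iii): -20 ≤ 35 ✓
(iv): 20 ≤ 39 ✓
(v): 0 ≥ 0 ✓

feasible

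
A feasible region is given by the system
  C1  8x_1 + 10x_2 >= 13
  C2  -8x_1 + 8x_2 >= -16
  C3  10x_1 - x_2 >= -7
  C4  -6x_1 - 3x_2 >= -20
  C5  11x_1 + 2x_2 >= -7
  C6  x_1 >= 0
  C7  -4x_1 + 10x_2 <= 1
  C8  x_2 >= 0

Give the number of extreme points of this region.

Intersecting each pair of boundary lines and keeping only the points that satisfy every inequality leaves:
  (1, 1/2)
  (13/8, 0)
  (26/9, 8/9)
  (2, 0)
  (197/72, 43/36)

5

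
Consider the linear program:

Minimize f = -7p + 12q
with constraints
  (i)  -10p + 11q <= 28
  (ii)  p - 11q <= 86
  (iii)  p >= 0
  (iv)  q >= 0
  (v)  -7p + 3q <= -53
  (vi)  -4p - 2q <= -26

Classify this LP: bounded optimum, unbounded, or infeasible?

From the feasible point (667/47, 726/47), moving in the direction (11, 1) keeps every constraint satisfied while f decreases without bound.

unbounded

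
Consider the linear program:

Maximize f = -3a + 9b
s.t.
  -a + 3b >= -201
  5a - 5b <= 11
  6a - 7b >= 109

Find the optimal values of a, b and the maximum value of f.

a = -468/5, b = -479/5, maximum f = -2907/5

Extreme points and f = -3a + 9b:
  (-486/5, -497/5) → f = -603
  (-1080/11, -1097/11) → f = -603
  (-468/5, -479/5) → f = -2907/5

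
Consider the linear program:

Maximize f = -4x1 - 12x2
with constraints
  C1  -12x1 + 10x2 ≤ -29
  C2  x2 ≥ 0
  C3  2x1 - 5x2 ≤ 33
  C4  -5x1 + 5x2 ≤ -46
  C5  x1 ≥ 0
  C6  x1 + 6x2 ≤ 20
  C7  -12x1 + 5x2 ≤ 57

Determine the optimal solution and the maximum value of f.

x1 = 46/5, x2 = 0, maximum f = -184/5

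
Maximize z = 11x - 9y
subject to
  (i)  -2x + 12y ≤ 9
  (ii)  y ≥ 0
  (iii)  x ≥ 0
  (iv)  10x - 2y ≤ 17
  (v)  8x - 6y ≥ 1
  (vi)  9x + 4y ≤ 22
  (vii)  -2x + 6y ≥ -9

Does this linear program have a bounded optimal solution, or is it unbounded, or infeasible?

bounded optimum

Corner points and z = 11x - 9y:
  (111/58, 31/29) → z = 663/58
  (11/14, 37/42) → z = 5/7
  (17/10, 0) → z = 187/10
  (1/8, 0) → z = 11/8
The feasible region has finitely many vertices and no improving ray; the maximum is 187/10 at (17/10, 0).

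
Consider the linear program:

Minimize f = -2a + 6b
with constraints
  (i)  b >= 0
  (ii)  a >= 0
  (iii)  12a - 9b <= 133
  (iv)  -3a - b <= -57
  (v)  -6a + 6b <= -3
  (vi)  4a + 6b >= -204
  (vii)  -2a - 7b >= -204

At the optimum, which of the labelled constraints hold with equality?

(iii) and (iv)

Vertices and f = -2a + 6b:
  (646/39, 95/13) → f = 418/39
  (2767/102, 1091/51) → f = 3779/51
  (115/8, 111/8) → f = 109/2
  (415/18, 203/9) → f = 803/9

The minimum is at (646/39, 95/13). Substituting into each constraint, equality holds for (iii) and (iv); the remaining constraints have slack.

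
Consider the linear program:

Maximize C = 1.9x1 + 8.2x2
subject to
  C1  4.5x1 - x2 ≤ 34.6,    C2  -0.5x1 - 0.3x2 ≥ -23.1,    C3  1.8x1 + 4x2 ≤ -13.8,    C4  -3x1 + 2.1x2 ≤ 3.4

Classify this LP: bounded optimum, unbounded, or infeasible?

bounded optimum

Corner points and C = 1.9x1 + 8.2x2:
  (623/99, -691/110) → C = -97897/2475
  (-2129/789, -588/263) → C = -185099/7890
The feasible region has finitely many vertices and no improving ray; the maximum is -185099/7890 at (-2129/789, -588/263).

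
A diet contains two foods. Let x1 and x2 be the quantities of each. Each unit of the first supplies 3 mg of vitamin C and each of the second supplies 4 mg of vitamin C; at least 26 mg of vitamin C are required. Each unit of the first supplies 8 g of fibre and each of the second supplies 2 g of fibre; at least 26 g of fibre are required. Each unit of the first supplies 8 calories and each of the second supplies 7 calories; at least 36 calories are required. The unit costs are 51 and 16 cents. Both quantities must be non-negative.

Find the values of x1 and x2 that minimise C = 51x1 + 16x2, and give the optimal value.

x1 = 2, x2 = 5, minimum C = 182

Feasible corners and C = 51x1 + 16x2:
  (0, 13) → C = 208
  (26/3, 0) → C = 442
  (2, 5) → C = 182
The feasible region is unbounded (it extends along (0, 1), (1, 0)), but C strictly increases along every unbounded feasible direction, so there is no improving ray and the minimum is attained at a vertex.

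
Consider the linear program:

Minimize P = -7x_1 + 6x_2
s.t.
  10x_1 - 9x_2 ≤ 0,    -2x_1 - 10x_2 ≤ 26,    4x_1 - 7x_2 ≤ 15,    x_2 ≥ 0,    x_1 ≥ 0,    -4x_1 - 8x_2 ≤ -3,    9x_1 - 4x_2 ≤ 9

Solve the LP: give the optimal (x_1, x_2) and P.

x_1 = 81/41, x_2 = 90/41, minimum P = -27/41

The feasible region is unbounded (it extends along (0, 1), (4, 9)), but P strictly increases along every unbounded feasible direction, so there is no improving ray and the minimum is attained at a vertex.

The binding constraints are 10x_1 - 9x_2 = 0 and 9x_1 - 4x_2 = 9.
Solving simultaneously gives x_1 = 81/41, x_2 = 90/41.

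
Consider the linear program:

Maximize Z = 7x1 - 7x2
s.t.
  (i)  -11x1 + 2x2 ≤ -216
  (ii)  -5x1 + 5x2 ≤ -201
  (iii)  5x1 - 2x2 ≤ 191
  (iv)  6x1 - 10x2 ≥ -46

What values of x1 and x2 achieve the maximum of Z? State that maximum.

x1 = 25/6, x2 = -1021/12, maximum Z = 2499/4

Extreme points and Z = 7x1 - 7x2:
  (226/15, -377/15) → Z = 1407/5
  (25/6, -1021/12) → Z = 2499/4
  (553/15, -10/3) → Z = 1407/5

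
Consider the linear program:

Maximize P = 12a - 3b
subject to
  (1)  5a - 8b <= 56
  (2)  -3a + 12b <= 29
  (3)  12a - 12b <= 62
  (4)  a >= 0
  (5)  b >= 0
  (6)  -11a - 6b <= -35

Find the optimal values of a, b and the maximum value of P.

Vertices and P = 12a - 3b:
  (91/9, 89/18) → P = 213/2
  (41/25, 212/75) → P = 56/5
  (31/6, 0) → P = 62
  (35/11, 0) → P = 420/11

a = 91/9, b = 89/18, maximum P = 213/2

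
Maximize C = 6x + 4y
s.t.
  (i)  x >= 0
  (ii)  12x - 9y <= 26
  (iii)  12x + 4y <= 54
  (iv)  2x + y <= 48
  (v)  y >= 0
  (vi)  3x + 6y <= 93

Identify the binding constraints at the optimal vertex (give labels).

(i) and (iii)

Vertices and C = 6x + 4y:
  (0, 27/2) → C = 54
  (0, 0) → C = 0
  (295/78, 28/13) → C = 407/13
  (13/6, 0) → C = 13

The maximum is at (0, 27/2). Substituting into each constraint, equality holds for (i) and (iii); the remaining constraints have slack.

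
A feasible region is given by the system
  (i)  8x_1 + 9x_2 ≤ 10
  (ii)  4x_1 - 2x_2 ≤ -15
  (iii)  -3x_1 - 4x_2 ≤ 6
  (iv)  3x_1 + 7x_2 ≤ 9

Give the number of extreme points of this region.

Of the 6 pairwise boundary intersections, those satisfying every inequality are:
  (-36/11, 21/22)
  (-87/34, 81/34)
  (-26/3, 5)

3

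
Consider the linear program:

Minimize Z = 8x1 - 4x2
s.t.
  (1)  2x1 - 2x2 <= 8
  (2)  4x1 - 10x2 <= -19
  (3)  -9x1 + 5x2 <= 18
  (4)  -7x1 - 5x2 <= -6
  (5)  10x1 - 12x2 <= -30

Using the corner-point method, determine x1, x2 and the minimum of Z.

Feasible corners and Z = 8x1 - 4x2:
  (39, 35) → Z = 172
  (-3/4, 9/4) → Z = -15
  (-39/67, 135/67) → Z = -852/67
The feasible region is unbounded (it extends along (1, 1), (5, 9)), but Z strictly increases along every unbounded feasible direction, so there is no improving ray and the minimum is attained at a vertex.

x1 = -3/4, x2 = 9/4, minimum Z = -15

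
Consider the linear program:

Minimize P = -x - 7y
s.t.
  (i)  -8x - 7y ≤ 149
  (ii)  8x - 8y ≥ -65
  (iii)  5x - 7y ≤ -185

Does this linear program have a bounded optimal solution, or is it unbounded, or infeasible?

unbounded

From the feasible point (1025/16, 1155/16), moving in the direction (8, 8) keeps every constraint satisfied while P decreases without bound.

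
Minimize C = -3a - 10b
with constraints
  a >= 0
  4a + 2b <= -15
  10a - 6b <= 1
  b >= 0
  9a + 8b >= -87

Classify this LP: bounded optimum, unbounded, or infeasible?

The boundaries a = 0 and b = 0 meet at (0, 0), but that point violates 4a + 2b ≤ -15. Every candidate vertex is excluded by some other constraint, so the feasible region is empty.

infeasible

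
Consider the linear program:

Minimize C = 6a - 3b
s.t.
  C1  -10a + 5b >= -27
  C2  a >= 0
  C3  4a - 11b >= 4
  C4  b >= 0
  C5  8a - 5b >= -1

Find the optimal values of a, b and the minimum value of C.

Corner points and C = 6a - 3b:
  (277/90, 34/45) → C = 81/5
  (27/10, 0) → C = 81/5
  (1, 0) → C = 6

a = 1, b = 0, minimum C = 6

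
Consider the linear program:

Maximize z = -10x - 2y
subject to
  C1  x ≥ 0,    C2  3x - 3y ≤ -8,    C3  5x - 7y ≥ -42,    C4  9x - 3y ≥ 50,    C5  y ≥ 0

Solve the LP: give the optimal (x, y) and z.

x = 29/3, y = 37/3, maximum z = -364/3

The optimum lies where 3x - 3y = -8 and 9x - 3y = 50.
Solving simultaneously gives x = 29/3, y = 37/3.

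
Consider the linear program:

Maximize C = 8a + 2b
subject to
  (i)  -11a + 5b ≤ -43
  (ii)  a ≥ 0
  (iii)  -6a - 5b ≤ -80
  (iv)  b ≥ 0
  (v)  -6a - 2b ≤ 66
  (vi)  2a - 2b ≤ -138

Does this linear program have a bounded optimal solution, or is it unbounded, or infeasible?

From the feasible point (194/3, 401/3), moving in the direction (5, 11) keeps every constraint satisfied while C increases without bound.

unbounded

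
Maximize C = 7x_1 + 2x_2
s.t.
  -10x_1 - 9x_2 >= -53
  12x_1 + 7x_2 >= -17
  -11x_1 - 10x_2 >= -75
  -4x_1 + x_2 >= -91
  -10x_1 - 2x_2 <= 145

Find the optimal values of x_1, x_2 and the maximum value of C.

x_1 = 436/23, x_2 = -349/23, maximum C = 2354/23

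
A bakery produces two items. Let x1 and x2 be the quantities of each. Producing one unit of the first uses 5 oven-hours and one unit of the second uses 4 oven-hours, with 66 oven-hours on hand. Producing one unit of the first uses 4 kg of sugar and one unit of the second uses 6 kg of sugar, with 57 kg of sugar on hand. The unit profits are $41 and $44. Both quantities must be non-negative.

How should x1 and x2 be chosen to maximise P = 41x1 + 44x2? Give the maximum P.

x1 = 12, x2 = 3/2, maximum P = 558

Vertices and P = 41x1 + 44x2:
  (0, 0) → P = 0
  (0, 19/2) → P = 418
  (66/5, 0) → P = 2706/5
  (12, 3/2) → P = 558

The optimum lies where 5x1 + 4x2 = 66 and 4x1 + 6x2 = 57.
Solving simultaneously gives x1 = 12, x2 = 3/2.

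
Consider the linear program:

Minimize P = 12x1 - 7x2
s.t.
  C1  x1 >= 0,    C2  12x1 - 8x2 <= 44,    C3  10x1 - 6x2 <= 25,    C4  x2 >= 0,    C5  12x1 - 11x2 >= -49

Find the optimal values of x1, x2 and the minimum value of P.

Extreme points and P = 12x1 - 7x2:
  (0, 0) → P = 0
  (0, 49/11) → P = -343/11
  (5/2, 0) → P = 30
  (569/38, 395/19) → P = 649/19

The binding constraints are x1 = 0 and 12x1 - 11x2 = -49.
Solving simultaneously gives x1 = 0, x2 = 49/11.

x1 = 0, x2 = 49/11, minimum P = -343/11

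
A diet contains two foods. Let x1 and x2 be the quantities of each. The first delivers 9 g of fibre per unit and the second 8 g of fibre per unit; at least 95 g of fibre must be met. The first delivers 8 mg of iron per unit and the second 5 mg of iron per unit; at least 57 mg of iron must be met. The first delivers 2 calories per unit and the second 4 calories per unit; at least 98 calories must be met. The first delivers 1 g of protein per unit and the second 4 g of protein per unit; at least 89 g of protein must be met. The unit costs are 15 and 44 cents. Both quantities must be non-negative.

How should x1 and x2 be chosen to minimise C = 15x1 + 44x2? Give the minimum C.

x1 = 9, x2 = 20, minimum C = 1015

Extreme points and C = 15x1 + 44x2:
  (0, 49/2) → C = 1078
  (89, 0) → C = 1335
  (9, 20) → C = 1015
The feasible region is unbounded (it extends along (0, 1), (1, 0)), but C strictly increases along every unbounded feasible direction, so there is no improving ray and the minimum is attained at a vertex.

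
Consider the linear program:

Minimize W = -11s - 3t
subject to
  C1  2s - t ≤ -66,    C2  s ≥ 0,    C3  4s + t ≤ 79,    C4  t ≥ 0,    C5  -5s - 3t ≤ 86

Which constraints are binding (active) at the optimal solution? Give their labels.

C2 and C3

Corner points and W = -11s - 3t:
  (0, 66) → W = -198
  (13/6, 211/3) → W = -1409/6
  (0, 79) → W = -237

The minimum is at (0, 79). Substituting into each constraint, equality holds for C2 and C3; the remaining constraints have slack.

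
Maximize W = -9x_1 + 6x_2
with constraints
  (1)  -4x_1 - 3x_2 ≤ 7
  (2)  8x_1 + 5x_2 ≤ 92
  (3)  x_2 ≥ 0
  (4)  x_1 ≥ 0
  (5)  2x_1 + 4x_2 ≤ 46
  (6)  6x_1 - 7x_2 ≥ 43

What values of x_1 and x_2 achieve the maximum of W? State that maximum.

x_1 = 43/6, x_2 = 0, maximum W = -129/2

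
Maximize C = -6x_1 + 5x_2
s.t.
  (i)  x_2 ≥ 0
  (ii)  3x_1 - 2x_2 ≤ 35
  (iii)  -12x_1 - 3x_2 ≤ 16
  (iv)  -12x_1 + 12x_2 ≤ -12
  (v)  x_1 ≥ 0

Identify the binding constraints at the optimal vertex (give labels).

Extreme points and C = -6x_1 + 5x_2:
  (35/3, 0) → C = -70
  (1, 0) → C = -6
  (33, 32) → C = -38

The maximum is at (1, 0). Substituting into each constraint, equality holds for (i) and (iv); the remaining constraints have slack.

(i) and (iv)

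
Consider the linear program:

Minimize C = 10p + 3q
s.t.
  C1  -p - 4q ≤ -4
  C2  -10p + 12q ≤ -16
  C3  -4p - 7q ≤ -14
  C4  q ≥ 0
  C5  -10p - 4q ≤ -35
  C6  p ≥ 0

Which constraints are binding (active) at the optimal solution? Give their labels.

Feasible corners and C = 10p + 3q:
  (4, 0) → C = 40
  (31/9, 5/36) → C = 1255/36
  (121/40, 19/16) → C = 541/16
The feasible region is unbounded (it extends along (6, 5), (1, 0)), but C strictly increases along every unbounded feasible direction, so there is no improving ray and the minimum is attained at a vertex.

The minimum is at (121/40, 19/16). Substituting into each constraint, equality holds for C2 and C5; the remaining constraints have slack.

C2 and C5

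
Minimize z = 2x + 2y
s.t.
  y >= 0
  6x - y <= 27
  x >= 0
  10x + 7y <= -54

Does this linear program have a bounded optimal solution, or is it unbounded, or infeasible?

infeasible

The boundaries y = 0 and 6x - y = 27 meet at (9/2, 0), but that point violates 10x + 7y ≤ -54. Every candidate vertex is excluded by some other constraint, so the feasible region is empty.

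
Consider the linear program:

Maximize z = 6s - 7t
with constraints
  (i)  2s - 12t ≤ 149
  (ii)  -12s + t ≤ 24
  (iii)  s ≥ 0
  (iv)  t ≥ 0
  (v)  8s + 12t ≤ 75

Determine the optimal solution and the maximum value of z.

s = 75/8, t = 0, maximum z = 225/4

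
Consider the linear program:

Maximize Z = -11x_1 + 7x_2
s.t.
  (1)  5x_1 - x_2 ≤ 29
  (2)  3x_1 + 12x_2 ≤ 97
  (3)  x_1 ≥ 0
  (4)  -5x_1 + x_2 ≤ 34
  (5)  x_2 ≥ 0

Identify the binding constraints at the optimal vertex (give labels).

Extreme points and Z = -11x_1 + 7x_2:
  (445/63, 398/63) → Z = -703/21
  (29/5, 0) → Z = -319/5
  (0, 97/12) → Z = 679/12
  (0, 0) → Z = 0

The maximum is at (0, 97/12). Substituting into each constraint, equality holds for (2) and (3); the remaining constraints have slack.

(2) and (3)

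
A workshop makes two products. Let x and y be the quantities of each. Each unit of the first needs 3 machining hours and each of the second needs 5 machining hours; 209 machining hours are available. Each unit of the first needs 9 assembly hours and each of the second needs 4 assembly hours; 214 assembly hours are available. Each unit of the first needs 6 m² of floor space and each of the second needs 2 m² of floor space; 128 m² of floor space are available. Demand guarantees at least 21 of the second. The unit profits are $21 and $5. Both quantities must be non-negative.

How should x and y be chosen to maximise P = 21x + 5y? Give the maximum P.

x = 43/3, y = 21, maximum P = 406

Corner points and P = 21x + 5y:
  (0, 209/5) → P = 209
  (0, 21) → P = 105
  (78/11, 413/11) → P = 3703/11
  (14, 22) → P = 404
  (43/3, 21) → P = 406

At the optimal vertex, 6x + 2y = 128 and y = 21.
Solving simultaneously gives x = 43/3, y = 21.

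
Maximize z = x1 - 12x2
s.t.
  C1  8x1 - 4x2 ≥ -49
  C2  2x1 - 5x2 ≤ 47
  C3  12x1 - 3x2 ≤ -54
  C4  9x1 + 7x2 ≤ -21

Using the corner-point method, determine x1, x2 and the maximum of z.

x1 = -433/32, x2 = -237/16, maximum z = 5255/32

Feasible corners and z = x1 - 12x2:
  (-433/32, -237/16) → z = 5255/32
  (-427/92, 273/92) → z = -161/4
  (-137/18, -112/9) → z = 2551/18
  (-147/37, 78/37) → z = -1083/37

The optimum lies where 8x1 - 4x2 = -49 and 2x1 - 5x2 = 47.
Solving simultaneously gives x1 = -433/32, x2 = -237/16.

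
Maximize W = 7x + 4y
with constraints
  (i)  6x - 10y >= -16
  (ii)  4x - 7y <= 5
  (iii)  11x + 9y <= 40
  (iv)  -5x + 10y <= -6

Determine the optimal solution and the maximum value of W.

x = 8/5, y = 1/5, maximum W = 12

Extreme points and W = 7x + 4y:
  (-81, -47) → W = -755
  (-22, -58/5) → W = -1002/5
  (8/5, 1/5) → W = 12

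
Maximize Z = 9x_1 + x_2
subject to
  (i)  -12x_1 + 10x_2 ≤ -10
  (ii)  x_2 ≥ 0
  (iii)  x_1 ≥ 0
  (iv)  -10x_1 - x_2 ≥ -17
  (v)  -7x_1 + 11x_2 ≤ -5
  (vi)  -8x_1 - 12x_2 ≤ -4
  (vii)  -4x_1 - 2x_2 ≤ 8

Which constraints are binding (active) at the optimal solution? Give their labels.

Vertices and Z = 9x_1 + x_2:
  (5/6, 0) → Z = 15/2
  (30/31, 5/31) → Z = 275/31
  (17/10, 0) → Z = 153/10
  (64/39, 23/39) → Z = 599/39

The maximum is at (64/39, 23/39). Substituting into each constraint, equality holds for (iv) and (v); the remaining constraints have slack.

(iv) and (v)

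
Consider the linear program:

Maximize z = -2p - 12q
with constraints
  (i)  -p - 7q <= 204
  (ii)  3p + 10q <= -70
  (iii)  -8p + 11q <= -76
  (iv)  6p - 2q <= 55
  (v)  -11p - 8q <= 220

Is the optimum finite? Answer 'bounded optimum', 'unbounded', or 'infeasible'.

Vertices and z = -2p - 12q:
  (-10/113, -788/113) → z = 9476/113
  (205/33, -195/22) → z = 3100/33
  (-1812/185, -2596/185) → z = 34776/185
  (0, -55/2) → z = 330
The feasible region has finitely many vertices and no improving ray; the maximum is 330 at (0, -55/2).

bounded optimum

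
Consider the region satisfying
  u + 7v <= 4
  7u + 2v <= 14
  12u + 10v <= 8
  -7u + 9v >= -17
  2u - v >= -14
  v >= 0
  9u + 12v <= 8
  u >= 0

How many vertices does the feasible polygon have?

Intersecting each pair of boundary lines and keeping only the points that satisfy every inequality leaves:
  (8/51, 28/51)
  (0, 4/7)
  (2/3, 0)
  (8/27, 4/9)
  (0, 0)

5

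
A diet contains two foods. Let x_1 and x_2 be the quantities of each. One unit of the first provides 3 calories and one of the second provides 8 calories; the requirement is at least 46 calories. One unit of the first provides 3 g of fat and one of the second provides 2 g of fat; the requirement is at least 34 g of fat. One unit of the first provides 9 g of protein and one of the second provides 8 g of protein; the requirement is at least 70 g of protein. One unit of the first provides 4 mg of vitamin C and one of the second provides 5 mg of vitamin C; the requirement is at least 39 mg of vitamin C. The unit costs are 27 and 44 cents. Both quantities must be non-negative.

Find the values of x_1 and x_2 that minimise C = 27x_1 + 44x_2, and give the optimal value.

Feasible corners and C = 27x_1 + 44x_2:
  (0, 17) → C = 748
  (46/3, 0) → C = 414
  (10, 2) → C = 358
The feasible region is unbounded (it extends along (0, 1), (1, 0)), but C strictly increases along every unbounded feasible direction, so there is no improving ray and the minimum is attained at a vertex.

x_1 = 10, x_2 = 2, minimum C = 358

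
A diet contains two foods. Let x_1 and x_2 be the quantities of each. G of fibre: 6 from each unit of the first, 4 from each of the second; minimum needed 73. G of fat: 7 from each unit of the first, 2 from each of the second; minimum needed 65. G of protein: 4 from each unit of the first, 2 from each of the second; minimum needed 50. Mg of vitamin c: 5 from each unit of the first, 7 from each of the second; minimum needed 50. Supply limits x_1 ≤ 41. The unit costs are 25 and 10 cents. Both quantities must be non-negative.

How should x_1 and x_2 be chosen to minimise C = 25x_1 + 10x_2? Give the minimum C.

x_1 = 5, x_2 = 15, minimum C = 275

Extreme points and C = 25x_1 + 10x_2:
  (0, 65/2) → C = 325
  (25/2, 0) → C = 625/2
  (41, 0) → C = 1025
  (5, 15) → C = 275
The feasible region is unbounded (it extends along (0, 1)), but C strictly increases along every unbounded feasible direction, so there is no improving ray and the minimum is attained at a vertex.

At the optimal vertex, 7x_1 + 2x_2 = 65 and 4x_1 + 2x_2 = 50.
Solving simultaneously gives x_1 = 5, x_2 = 15.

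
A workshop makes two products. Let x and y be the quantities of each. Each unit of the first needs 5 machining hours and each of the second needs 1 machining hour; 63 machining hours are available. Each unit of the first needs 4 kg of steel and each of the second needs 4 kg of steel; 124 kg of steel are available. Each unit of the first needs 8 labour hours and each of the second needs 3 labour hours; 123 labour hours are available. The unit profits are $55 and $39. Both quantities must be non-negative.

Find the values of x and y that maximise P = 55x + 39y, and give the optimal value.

Extreme points and P = 55x + 39y:
  (0, 0) → P = 0
  (0, 31) → P = 1209
  (63/5, 0) → P = 693
  (66/7, 111/7) → P = 1137
  (6, 25) → P = 1305

x = 6, y = 25, maximum P = 1305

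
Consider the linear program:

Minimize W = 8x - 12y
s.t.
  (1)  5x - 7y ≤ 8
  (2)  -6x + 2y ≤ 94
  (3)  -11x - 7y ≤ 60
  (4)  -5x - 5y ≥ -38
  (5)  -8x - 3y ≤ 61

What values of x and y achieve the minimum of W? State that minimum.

x = -197/20, y = 349/20, minimum W = -1441/5

Feasible corners and W = 8x - 12y:
  (-13/4, -97/28) → W = 109/7
  (51/10, 5/2) → W = 54/5
  (-197/20, 349/20) → W = -1441/5
  (-202/17, 193/17) → W = -3932/17
  (-247/23, 191/23) → W = -4268/23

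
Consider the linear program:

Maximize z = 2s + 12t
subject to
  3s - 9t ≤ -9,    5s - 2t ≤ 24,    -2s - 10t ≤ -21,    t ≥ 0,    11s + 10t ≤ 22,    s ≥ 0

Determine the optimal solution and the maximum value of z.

s = 0, t = 11/5, maximum z = 132/5

Vertices and z = 2s + 12t:
  (1/9, 187/90) → z = 1132/45
  (0, 21/10) → z = 126/5
  (0, 11/5) → z = 132/5

At the optimal vertex, 11s + 10t = 22 and s = 0.
Solving simultaneously gives s = 0, t = 11/5.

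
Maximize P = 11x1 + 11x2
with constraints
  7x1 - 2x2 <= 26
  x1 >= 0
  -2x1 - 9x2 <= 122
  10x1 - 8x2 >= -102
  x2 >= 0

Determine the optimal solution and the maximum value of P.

x1 = 103/9, x2 = 487/18, maximum P = 847/2

Extreme points and P = 11x1 + 11x2:
  (103/9, 487/18) → P = 847/2
  (26/7, 0) → P = 286/7
  (0, 51/4) → P = 561/4
  (0, 0) → P = 0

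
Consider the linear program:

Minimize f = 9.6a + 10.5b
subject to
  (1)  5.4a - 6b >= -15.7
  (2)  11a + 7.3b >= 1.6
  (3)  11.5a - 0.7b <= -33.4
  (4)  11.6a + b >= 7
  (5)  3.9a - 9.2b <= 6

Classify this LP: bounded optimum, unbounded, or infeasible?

infeasible

The boundaries 5.4a - 6b = -15.7 and 11.6a + b = 7 meet at (263/750, 5498/1875), but that point violates 11.5a - 0.7b ≤ -33.4. Every candidate vertex is excluded by some other constraint, so the feasible region is empty.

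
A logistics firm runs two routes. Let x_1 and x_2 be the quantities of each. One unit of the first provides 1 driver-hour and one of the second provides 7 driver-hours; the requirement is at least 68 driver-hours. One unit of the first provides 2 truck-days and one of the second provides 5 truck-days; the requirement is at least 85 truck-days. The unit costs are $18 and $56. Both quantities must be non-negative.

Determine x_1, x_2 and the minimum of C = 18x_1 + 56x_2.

Corner points and C = 18x_1 + 56x_2:
  (0, 17) → C = 952
  (68, 0) → C = 1224
  (85/3, 17/3) → C = 2482/3
The feasible region is unbounded (it extends along (0, 1), (1, 0)), but C strictly increases along every unbounded feasible direction, so there is no improving ray and the minimum is attained at a vertex.

At the optimal vertex, x_1 + 7x_2 = 68 and 2x_1 + 5x_2 = 85.
Solving simultaneously gives x_1 = 85/3, x_2 = 17/3.

x_1 = 85/3, x_2 = 17/3, minimum C = 2482/3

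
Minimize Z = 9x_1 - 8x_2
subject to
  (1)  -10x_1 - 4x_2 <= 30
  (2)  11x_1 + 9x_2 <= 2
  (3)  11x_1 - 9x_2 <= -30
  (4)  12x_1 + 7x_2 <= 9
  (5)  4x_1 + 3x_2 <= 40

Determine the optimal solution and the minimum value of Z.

Vertices and Z = 9x_1 - 8x_2:
  (-139/23, 175/23) → Z = -2651/23
  (-195/67, -15/67) → Z = -1635/67
  (-14/11, 16/9) → Z = -2542/99

The binding constraints are -10x_1 - 4x_2 = 30 and 11x_1 + 9x_2 = 2.
Solving simultaneously gives x_1 = -139/23, x_2 = 175/23.

x_1 = -139/23, x_2 = 175/23, minimum Z = -2651/23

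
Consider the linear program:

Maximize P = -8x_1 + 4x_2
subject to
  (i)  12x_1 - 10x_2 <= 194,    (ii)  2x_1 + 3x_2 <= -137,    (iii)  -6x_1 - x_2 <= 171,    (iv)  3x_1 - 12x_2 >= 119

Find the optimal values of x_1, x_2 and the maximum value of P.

x_1 = -47/2, x_2 = -30, maximum P = 68

Extreme points and P = -8x_1 + 4x_2:
  (-197/14, -254/7) → P = -228/7
  (-379/18, -134/3) → P = -92/9
  (-47/2, -30) → P = 68

At the optimal vertex, 2x_1 + 3x_2 = -137 and -6x_1 - x_2 = 171.
Solving simultaneously gives x_1 = -47/2, x_2 = -30.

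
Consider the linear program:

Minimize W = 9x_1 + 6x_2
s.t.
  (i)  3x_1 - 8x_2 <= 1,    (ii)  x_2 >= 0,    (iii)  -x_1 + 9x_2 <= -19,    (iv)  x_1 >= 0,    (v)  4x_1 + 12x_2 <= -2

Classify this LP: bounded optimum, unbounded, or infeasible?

The boundaries x_1 = 0 and 4x_1 + 12x_2 = -2 meet at (0, -1/6), but that point violates 3x_1 - 8x_2 ≤ 1. Every candidate vertex is excluded by some other constraint, so the feasible region is empty.

infeasible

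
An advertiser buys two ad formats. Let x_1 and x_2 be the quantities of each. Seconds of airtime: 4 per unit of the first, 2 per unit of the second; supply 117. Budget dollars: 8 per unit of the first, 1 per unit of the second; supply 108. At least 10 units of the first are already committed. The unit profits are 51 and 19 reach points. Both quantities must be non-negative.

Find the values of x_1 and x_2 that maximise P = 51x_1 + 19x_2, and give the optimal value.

x_1 = 10, x_2 = 28, maximum P = 1042

Feasible corners and P = 51x_1 + 19x_2:
  (27/2, 0) → P = 1377/2
  (10, 0) → P = 510
  (10, 28) → P = 1042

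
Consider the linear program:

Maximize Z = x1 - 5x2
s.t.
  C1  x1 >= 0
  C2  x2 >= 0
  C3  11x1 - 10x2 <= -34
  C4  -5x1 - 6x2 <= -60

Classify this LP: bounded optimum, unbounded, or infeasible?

bounded optimum

Extreme points and Z = x1 - 5x2:
  (0, 10) → Z = -50
  (99/29, 415/58) → Z = -1877/58
The feasible region has finitely many vertices and no improving ray; the maximum is -1877/58 at (99/29, 415/58).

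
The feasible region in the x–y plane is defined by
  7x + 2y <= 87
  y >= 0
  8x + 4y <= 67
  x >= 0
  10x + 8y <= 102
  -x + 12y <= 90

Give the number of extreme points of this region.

Pairwise boundary intersections that survive every other constraint:
  (67/8, 0)
  (0, 0)
  (16/3, 73/12)
  (0, 15/2)
  (63/16, 501/64)

5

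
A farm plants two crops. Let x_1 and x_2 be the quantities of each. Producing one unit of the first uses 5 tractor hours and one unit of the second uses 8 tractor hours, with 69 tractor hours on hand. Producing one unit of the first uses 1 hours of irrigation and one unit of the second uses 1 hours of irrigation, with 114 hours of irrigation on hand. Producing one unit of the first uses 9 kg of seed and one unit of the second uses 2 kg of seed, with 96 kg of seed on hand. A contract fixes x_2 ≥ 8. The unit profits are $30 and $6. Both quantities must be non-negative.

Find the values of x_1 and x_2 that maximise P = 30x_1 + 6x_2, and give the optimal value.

Corner points and P = 30x_1 + 6x_2:
  (0, 69/8) → P = 207/4
  (0, 8) → P = 48
  (1, 8) → P = 78

The binding constraints are 5x_1 + 8x_2 = 69 and x_2 = 8.
Solving simultaneously gives x_1 = 1, x_2 = 8.

x_1 = 1, x_2 = 8, maximum P = 78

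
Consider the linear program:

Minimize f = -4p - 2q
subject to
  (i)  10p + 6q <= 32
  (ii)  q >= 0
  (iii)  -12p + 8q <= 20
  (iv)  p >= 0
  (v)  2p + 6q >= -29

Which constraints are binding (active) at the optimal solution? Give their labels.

Extreme points and f = -4p - 2q:
  (16/5, 0) → f = -64/5
  (17/19, 73/19) → f = -214/19
  (0, 0) → f = 0
  (0, 5/2) → f = -5

The minimum is at (16/5, 0). Substituting into each constraint, equality holds for (i) and (ii); the remaining constraints have slack.

(i) and (ii)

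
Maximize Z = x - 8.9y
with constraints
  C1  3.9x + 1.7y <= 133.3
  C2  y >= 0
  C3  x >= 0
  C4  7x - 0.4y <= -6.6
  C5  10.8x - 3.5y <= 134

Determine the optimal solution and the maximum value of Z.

x = 0, y = 16.5, maximum Z = -146.85

Feasible corners and Z = x - 8.9y:
  (0, 1333/17) → Z = -118637/170
  (2105/673, 47942/673) → Z = -2122894/3365
  (0, 33/2) → Z = -2937/20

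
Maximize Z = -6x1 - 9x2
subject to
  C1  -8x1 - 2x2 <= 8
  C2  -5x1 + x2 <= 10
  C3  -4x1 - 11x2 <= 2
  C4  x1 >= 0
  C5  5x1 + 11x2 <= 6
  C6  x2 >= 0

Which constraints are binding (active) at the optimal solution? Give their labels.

Vertices and Z = -6x1 - 9x2:
  (0, 6/11) → Z = -54/11
  (0, 0) → Z = 0
  (6/5, 0) → Z = -36/5

The maximum is at (0, 0). Substituting into each constraint, equality holds for C4 and C6; the remaining constraints have slack.

C4 and C6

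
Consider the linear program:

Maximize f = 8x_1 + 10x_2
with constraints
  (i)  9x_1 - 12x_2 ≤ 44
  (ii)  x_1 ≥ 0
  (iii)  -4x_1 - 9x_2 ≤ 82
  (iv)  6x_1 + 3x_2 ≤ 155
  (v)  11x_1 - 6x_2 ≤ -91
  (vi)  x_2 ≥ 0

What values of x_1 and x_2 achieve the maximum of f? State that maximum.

The optimum lies where x_1 = 0 and 6x_1 + 3x_2 = 155.
Solving simultaneously gives x_1 = 0, x_2 = 155/3.

x_1 = 0, x_2 = 155/3, maximum f = 1550/3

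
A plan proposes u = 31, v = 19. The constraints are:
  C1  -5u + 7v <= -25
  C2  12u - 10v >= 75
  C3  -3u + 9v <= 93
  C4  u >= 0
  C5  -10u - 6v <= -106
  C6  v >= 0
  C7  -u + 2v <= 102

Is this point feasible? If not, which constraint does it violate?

not feasible — violates C1

Constraint C1: -5u + 7v = -22, which is not ≤ -25. All other constraints are satisfied.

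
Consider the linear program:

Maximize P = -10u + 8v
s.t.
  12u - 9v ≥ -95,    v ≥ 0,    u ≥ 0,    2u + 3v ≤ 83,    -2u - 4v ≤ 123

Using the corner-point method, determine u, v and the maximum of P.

Vertices and P = -10u + 8v:
  (0, 95/9) → P = 760/9
  (77/9, 593/27) → P = 2434/27
  (0, 0) → P = 0
  (83/2, 0) → P = -415

u = 77/9, v = 593/27, maximum P = 2434/27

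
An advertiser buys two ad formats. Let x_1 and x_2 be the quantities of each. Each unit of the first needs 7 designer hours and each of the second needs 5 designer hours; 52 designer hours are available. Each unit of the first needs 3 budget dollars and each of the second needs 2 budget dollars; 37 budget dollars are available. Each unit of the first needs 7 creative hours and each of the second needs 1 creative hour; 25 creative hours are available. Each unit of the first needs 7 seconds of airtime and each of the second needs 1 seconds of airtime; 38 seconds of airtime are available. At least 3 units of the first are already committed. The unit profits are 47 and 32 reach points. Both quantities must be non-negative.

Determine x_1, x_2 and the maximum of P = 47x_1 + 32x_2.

x_1 = 3, x_2 = 4, maximum P = 269

Extreme points and P = 47x_1 + 32x_2:
  (25/7, 0) → P = 1175/7
  (3, 0) → P = 141
  (3, 4) → P = 269

The binding constraints are 7x_1 + x_2 = 25 and x_1 = 3.
Solving simultaneously gives x_1 = 3, x_2 = 4.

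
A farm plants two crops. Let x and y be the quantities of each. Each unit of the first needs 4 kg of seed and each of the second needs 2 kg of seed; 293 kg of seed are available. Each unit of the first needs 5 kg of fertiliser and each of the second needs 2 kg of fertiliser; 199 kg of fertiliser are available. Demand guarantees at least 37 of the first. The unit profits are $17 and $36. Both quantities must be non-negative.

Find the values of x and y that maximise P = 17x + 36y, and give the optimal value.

x = 37, y = 7, maximum P = 881

Extreme points and P = 17x + 36y:
  (199/5, 0) → P = 3383/5
  (37, 0) → P = 629
  (37, 7) → P = 881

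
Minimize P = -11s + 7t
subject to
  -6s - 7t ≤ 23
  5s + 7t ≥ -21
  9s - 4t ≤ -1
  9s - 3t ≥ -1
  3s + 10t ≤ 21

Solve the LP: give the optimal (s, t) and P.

Corner points and P = -11s + 7t:
  (-1/9, 0) → P = 11/9
  (37/51, 32/17) → P = 265/51
  (53/99, 64/33) → P = 761/99

At the optimal vertex, 9s - 4t = -1 and 9s - 3t = -1.
Solving simultaneously gives s = -1/9, t = 0.

s = -1/9, t = 0, minimum P = 11/9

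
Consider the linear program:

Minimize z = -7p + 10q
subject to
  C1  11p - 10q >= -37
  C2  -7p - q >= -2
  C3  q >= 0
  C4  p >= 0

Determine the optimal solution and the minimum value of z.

p = 2/7, q = 0, minimum z = -2

Corner points and z = -7p + 10q:
  (2/7, 0) → z = -2
  (0, 2) → z = 20
  (0, 0) → z = 0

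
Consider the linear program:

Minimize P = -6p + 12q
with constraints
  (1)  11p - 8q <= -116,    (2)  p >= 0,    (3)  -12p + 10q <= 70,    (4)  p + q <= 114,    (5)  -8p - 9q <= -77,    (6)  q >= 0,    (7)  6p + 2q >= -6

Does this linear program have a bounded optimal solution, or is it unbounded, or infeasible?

The boundaries 11p - 8q = -116 and p = 0 meet at (0, 29/2), but that point violates -12p + 10q ≤ 70. Every candidate vertex is excluded by some other constraint, so the feasible region is empty.

infeasible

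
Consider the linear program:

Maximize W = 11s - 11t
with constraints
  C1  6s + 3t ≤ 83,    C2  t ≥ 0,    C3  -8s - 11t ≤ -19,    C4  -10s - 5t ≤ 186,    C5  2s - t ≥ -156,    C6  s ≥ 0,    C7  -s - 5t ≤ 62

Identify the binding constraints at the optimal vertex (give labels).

C1 and C2

Extreme points and W = 11s - 11t:
  (83/6, 0) → W = 913/6
  (0, 83/3) → W = -913/3
  (19/8, 0) → W = 209/8
  (0, 19/11) → W = -19

The maximum is at (83/6, 0). Substituting into each constraint, equality holds for C1 and C2; the remaining constraints have slack.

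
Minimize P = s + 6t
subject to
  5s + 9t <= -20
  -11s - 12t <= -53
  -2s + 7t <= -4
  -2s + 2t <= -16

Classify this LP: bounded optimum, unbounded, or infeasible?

unbounded

From the feasible point (239/13, -485/39), moving in the direction (9, -5) keeps every constraint satisfied while P decreases without bound.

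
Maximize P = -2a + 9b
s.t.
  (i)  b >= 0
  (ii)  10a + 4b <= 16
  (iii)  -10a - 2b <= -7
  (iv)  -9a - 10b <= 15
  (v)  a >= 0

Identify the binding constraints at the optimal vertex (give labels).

Feasible corners and P = -2a + 9b:
  (8/5, 0) → P = -16/5
  (7/10, 0) → P = -7/5
  (0, 4) → P = 36
  (0, 7/2) → P = 63/2

The maximum is at (0, 4). Substituting into each constraint, equality holds for (ii) and (v); the remaining constraints have slack.

(ii) and (v)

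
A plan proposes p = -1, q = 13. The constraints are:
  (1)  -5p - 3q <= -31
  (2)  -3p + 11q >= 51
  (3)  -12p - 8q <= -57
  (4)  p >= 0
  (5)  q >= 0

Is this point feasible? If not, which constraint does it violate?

not feasible — violates (4)

Constraint (4): p = -1, which is not ≥ 0. All other constraints are satisfied.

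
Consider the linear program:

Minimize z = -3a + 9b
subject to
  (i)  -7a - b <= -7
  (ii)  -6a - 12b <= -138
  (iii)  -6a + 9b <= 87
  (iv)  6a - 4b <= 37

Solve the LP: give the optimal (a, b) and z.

a = 83/8, b = 101/16, minimum z = 411/16

Feasible corners and z = -3a + 9b:
  (11/7, 75/7) → z = 642/7
  (83/8, 101/16) → z = 411/16
  (227/10, 124/5) → z = 1551/10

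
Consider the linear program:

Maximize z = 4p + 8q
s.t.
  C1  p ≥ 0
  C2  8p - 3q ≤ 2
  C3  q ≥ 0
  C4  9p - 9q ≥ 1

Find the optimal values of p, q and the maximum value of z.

p = 1/3, q = 2/9, maximum z = 28/9

Feasible corners and z = 4p + 8q:
  (1/4, 0) → z = 1
  (1/3, 2/9) → z = 28/9
  (1/9, 0) → z = 4/9

The binding constraints are 8p - 3q = 2 and 9p - 9q = 1.
Solving simultaneously gives p = 1/3, q = 2/9.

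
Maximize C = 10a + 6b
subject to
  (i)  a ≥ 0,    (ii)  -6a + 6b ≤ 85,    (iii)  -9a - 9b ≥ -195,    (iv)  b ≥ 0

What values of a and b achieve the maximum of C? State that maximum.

a = 65/3, b = 0, maximum C = 650/3

The binding constraints are -9a - 9b = -195 and b = 0.
Solving simultaneously gives a = 65/3, b = 0.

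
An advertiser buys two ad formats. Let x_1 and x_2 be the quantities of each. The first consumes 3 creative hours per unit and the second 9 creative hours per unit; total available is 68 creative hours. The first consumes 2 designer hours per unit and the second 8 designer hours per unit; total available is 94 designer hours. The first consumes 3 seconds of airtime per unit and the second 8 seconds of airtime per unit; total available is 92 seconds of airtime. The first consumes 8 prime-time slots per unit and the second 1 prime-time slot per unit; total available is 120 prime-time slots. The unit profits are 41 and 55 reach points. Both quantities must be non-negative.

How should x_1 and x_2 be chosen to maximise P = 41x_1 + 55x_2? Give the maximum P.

x_1 = 44/3, x_2 = 8/3, maximum P = 748

Extreme points and P = 41x_1 + 55x_2:
  (0, 0) → P = 0
  (0, 68/9) → P = 3740/9
  (15, 0) → P = 615
  (44/3, 8/3) → P = 748

The optimum lies where 3x_1 + 9x_2 = 68 and 8x_1 + x_2 = 120.
Solving simultaneously gives x_1 = 44/3, x_2 = 8/3.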